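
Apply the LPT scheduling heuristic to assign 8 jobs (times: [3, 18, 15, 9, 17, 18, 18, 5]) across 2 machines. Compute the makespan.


Sort jobs in decreasing order (LPT): [18, 18, 18, 17, 15, 9, 5, 3]
Assign each job to the least loaded machine:
  Machine 1: jobs [18, 18, 9, 5, 3], load = 53
  Machine 2: jobs [18, 17, 15], load = 50
Makespan = max load = 53

53


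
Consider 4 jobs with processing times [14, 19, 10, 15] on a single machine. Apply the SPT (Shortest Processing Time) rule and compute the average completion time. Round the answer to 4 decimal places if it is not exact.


Sort jobs by processing time (SPT order): [10, 14, 15, 19]
Compute completion times sequentially:
  Job 1: processing = 10, completes at 10
  Job 2: processing = 14, completes at 24
  Job 3: processing = 15, completes at 39
  Job 4: processing = 19, completes at 58
Sum of completion times = 131
Average completion time = 131/4 = 32.75

32.75


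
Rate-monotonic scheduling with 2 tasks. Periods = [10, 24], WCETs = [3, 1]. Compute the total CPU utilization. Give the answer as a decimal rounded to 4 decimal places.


Compute individual utilizations (exact fractions):
  Task 1: C/T = 3/10 (approx. 0.3)
  Task 2: C/T = 1/24 (approx. 0.0417)
Total utilization U = 3/10 + 1/24 = 41/120
Rounded to 4 decimal places: U = 0.3417
RM (Liu & Layland) bound for 2 tasks = 0.828427; compare with U = 41/120 (approx. 0.341667)
U <= bound, so schedulable by RM sufficient condition.

0.3417


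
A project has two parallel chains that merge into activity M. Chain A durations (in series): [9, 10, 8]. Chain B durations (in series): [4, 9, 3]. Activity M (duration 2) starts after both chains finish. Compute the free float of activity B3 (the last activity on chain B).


ES(B3) = sum of predecessors on chain B = 13
EF(B3) = ES + duration = 13 + 3 = 16
Successor of B3 is M. ES(M) = max(sum(A), sum(B)) = max(27, 16) = 27
Free float = ES(successor) - EF(current) = 27 - 16 = 11

11


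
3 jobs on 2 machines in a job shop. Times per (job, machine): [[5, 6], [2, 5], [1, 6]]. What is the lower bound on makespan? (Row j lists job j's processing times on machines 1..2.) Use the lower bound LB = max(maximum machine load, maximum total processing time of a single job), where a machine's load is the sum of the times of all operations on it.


Machine loads:
  Machine 1: 5 + 2 + 1 = 8
  Machine 2: 6 + 5 + 6 = 17
Max machine load = 17
Job totals:
  Job 1: 11
  Job 2: 7
  Job 3: 7
Max job total = 11
Lower bound = max(17, 11) = 17

17


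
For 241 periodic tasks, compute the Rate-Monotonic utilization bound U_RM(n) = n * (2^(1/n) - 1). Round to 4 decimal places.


Compute 2^(1/241) = 1.0028802694
Subtract 1: 1.0028802694 - 1 = 0.0028802694
Multiply by n: 241 * 0.0028802694 = 0.6941449254
Round to 4 dp: 0.6941

0.6941


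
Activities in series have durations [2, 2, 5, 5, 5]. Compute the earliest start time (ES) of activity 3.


Activity 3 starts after activities 1 through 2 complete.
Predecessor durations: [2, 2]
ES = 2 + 2 = 4

4


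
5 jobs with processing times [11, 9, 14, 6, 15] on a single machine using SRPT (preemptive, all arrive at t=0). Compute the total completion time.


Since all jobs arrive at t=0, SRPT equals SPT ordering.
SPT order: [6, 9, 11, 14, 15]
Completion times:
  Job 1: p=6, C=6
  Job 2: p=9, C=15
  Job 3: p=11, C=26
  Job 4: p=14, C=40
  Job 5: p=15, C=55
Total completion time = 6 + 15 + 26 + 40 + 55 = 142

142


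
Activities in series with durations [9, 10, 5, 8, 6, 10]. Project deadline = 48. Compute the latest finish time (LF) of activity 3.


LF(activity 3) = deadline - sum of successor durations
Successors: activities 4 through 6 with durations [8, 6, 10]
Sum of successor durations = 24
LF = 48 - 24 = 24

24


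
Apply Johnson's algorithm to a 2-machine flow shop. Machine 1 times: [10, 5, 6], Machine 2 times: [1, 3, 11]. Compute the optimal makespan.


Apply Johnson's rule:
  Group 1 (a <= b): [(3, 6, 11)]
  Group 2 (a > b): [(2, 5, 3), (1, 10, 1)]
Optimal job order: [3, 2, 1]
Schedule:
  Job 3: M1 done at 6, M2 done at 17
  Job 2: M1 done at 11, M2 done at 20
  Job 1: M1 done at 21, M2 done at 22
Makespan = 22

22


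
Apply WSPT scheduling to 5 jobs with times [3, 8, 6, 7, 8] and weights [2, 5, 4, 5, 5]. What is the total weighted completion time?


Compute p/w ratios and sort ascending (WSPT): [(7, 5), (3, 2), (6, 4), (8, 5), (8, 5)]
Compute weighted completion times:
  Job (p=7,w=5): C=7, w*C=5*7=35
  Job (p=3,w=2): C=10, w*C=2*10=20
  Job (p=6,w=4): C=16, w*C=4*16=64
  Job (p=8,w=5): C=24, w*C=5*24=120
  Job (p=8,w=5): C=32, w*C=5*32=160
Total weighted completion time = 399

399


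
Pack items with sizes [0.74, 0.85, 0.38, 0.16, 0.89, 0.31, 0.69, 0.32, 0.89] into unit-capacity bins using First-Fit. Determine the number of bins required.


Place items sequentially using First-Fit:
  Item 0.74 -> new Bin 1
  Item 0.85 -> new Bin 2
  Item 0.38 -> new Bin 3
  Item 0.16 -> Bin 1 (now 0.9)
  Item 0.89 -> new Bin 4
  Item 0.31 -> Bin 3 (now 0.69)
  Item 0.69 -> new Bin 5
  Item 0.32 -> new Bin 6
  Item 0.89 -> new Bin 7
Total bins used = 7

7


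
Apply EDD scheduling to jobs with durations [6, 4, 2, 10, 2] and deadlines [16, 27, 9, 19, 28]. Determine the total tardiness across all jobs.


Sort by due date (EDD order): [(2, 9), (6, 16), (10, 19), (4, 27), (2, 28)]
Compute completion times and tardiness:
  Job 1: p=2, d=9, C=2, tardiness=max(0,2-9)=0
  Job 2: p=6, d=16, C=8, tardiness=max(0,8-16)=0
  Job 3: p=10, d=19, C=18, tardiness=max(0,18-19)=0
  Job 4: p=4, d=27, C=22, tardiness=max(0,22-27)=0
  Job 5: p=2, d=28, C=24, tardiness=max(0,24-28)=0
Total tardiness = 0

0


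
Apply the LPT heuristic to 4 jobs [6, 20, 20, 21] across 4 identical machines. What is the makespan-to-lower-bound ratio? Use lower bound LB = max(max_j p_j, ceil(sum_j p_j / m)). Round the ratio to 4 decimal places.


LPT order: [21, 20, 20, 6]
Machine loads after assignment: [21, 20, 20, 6]
LPT makespan = 21
Lower bound = max(max_job, ceil(total/4)) = max(21, 17) = 21
Ratio = 21 / 21 = 1.0

1.0


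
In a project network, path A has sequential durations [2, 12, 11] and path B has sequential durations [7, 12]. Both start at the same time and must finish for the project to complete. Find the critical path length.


Path A total = 2 + 12 + 11 = 25
Path B total = 7 + 12 = 19
Critical path = longest path = max(25, 19) = 25

25


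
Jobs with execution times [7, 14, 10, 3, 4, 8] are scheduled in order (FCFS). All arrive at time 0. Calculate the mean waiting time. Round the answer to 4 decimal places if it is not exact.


FCFS order (as given): [7, 14, 10, 3, 4, 8]
Waiting times:
  Job 1: wait = 0
  Job 2: wait = 7
  Job 3: wait = 21
  Job 4: wait = 31
  Job 5: wait = 34
  Job 6: wait = 38
Sum of waiting times = 131
Average waiting time = 131/6 = 21.8333

21.8333


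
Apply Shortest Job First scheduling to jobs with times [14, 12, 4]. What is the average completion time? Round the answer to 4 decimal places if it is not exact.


SJF order (ascending): [4, 12, 14]
Completion times:
  Job 1: burst=4, C=4
  Job 2: burst=12, C=16
  Job 3: burst=14, C=30
Average completion = 50/3 = 16.6667

16.6667


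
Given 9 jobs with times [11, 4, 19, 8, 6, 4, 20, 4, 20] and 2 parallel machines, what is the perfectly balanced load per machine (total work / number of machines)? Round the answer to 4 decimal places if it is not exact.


Total processing time = 11 + 4 + 19 + 8 + 6 + 4 + 20 + 4 + 20 = 96
Number of machines = 2
Ideal balanced load = 96 / 2 = 48.0

48.0


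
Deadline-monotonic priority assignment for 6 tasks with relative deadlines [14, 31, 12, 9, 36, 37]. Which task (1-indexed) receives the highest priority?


Sort tasks by relative deadline (ascending):
  Task 4: deadline = 9
  Task 3: deadline = 12
  Task 1: deadline = 14
  Task 2: deadline = 31
  Task 5: deadline = 36
  Task 6: deadline = 37
Priority order (highest first): [4, 3, 1, 2, 5, 6]
Highest priority task = 4

4


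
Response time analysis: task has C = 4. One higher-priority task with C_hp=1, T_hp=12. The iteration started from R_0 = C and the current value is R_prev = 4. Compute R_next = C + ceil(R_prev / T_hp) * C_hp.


R_next = C + ceil(R_prev / T_hp) * C_hp
ceil(4 / 12) = ceil(0.3333) = 1
Interference = 1 * 1 = 1
R_next = 4 + 1 = 5

5


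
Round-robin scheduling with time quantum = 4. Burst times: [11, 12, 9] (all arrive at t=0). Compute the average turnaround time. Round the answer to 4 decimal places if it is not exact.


Time quantum = 4
Execution trace:
  J1 runs 4 units, time = 4
  J2 runs 4 units, time = 8
  J3 runs 4 units, time = 12
  J1 runs 4 units, time = 16
  J2 runs 4 units, time = 20
  J3 runs 4 units, time = 24
  J1 runs 3 units, time = 27
  J2 runs 4 units, time = 31
  J3 runs 1 units, time = 32
Finish times: [27, 31, 32]
Average turnaround = 90/3 = 30.0

30.0


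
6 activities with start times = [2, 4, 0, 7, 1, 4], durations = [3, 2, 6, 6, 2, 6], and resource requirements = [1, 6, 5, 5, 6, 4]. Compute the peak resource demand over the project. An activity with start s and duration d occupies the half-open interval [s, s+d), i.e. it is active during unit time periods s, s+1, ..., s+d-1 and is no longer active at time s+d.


Each activity i is active on [start_i, start_i + duration_i).
Compute total resource usage per time slot:
  t=0: active resources = [5], total = 5
  t=1: active resources = [5, 6], total = 11
  t=2: active resources = [1, 5, 6], total = 12
  t=3: active resources = [1, 5], total = 6
  t=4: active resources = [1, 6, 5, 4], total = 16
  t=5: active resources = [6, 5, 4], total = 15
  t=6: active resources = [4], total = 4
  t=7: active resources = [5, 4], total = 9
  t=8: active resources = [5, 4], total = 9
  t=9: active resources = [5, 4], total = 9
  t=10: active resources = [5], total = 5
  t=11: active resources = [5], total = 5
  t=12: active resources = [5], total = 5
Peak resource demand = 16

16


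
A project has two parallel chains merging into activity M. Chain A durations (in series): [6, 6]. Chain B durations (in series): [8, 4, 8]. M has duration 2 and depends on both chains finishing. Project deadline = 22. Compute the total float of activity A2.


Forward pass: ES(A2) = sum of predecessors on chain A = 6
EF = ES + duration = 6 + 6 = 12
Backward pass: LF(M) = deadline = 22; LS(M) = 22 - 2 = 20
LF(A2) = LS(M) - sum(successors on chain A) = 20 - 0 = 20
LS = LF - duration = 20 - 6 = 14
Total float = LS - ES = 14 - 6 = 8

8


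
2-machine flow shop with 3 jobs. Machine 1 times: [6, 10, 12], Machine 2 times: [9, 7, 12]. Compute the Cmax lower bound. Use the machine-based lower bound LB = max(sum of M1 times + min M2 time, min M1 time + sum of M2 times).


LB1 = sum(M1 times) + min(M2 times) = 28 + 7 = 35
LB2 = min(M1 times) + sum(M2 times) = 6 + 28 = 34
Lower bound = max(LB1, LB2) = max(35, 34) = 35

35


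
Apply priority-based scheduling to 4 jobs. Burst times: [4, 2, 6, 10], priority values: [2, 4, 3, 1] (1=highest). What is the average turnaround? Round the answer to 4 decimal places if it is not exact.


Sort by priority (ascending = highest first):
Order: [(1, 10), (2, 4), (3, 6), (4, 2)]
Completion times:
  Priority 1, burst=10, C=10
  Priority 2, burst=4, C=14
  Priority 3, burst=6, C=20
  Priority 4, burst=2, C=22
Average turnaround = 66/4 = 16.5

16.5


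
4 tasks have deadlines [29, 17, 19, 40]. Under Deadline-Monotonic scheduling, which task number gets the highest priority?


Sort tasks by relative deadline (ascending):
  Task 2: deadline = 17
  Task 3: deadline = 19
  Task 1: deadline = 29
  Task 4: deadline = 40
Priority order (highest first): [2, 3, 1, 4]
Highest priority task = 2

2


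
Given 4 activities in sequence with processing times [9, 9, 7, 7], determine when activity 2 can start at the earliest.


Activity 2 starts after activities 1 through 1 complete.
Predecessor durations: [9]
ES = 9 = 9

9


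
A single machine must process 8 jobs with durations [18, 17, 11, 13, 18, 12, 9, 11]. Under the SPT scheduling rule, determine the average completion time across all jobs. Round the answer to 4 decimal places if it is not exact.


Sort jobs by processing time (SPT order): [9, 11, 11, 12, 13, 17, 18, 18]
Compute completion times sequentially:
  Job 1: processing = 9, completes at 9
  Job 2: processing = 11, completes at 20
  Job 3: processing = 11, completes at 31
  Job 4: processing = 12, completes at 43
  Job 5: processing = 13, completes at 56
  Job 6: processing = 17, completes at 73
  Job 7: processing = 18, completes at 91
  Job 8: processing = 18, completes at 109
Sum of completion times = 432
Average completion time = 432/8 = 54.0

54.0


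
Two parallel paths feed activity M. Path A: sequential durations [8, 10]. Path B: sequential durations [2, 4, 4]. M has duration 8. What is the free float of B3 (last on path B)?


ES(B3) = sum of predecessors on chain B = 6
EF(B3) = ES + duration = 6 + 4 = 10
Successor of B3 is M. ES(M) = max(sum(A), sum(B)) = max(18, 10) = 18
Free float = ES(successor) - EF(current) = 18 - 10 = 8

8


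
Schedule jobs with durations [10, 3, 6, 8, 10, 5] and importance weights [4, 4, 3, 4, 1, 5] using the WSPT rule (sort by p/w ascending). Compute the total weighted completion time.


Compute p/w ratios and sort ascending (WSPT): [(3, 4), (5, 5), (6, 3), (8, 4), (10, 4), (10, 1)]
Compute weighted completion times:
  Job (p=3,w=4): C=3, w*C=4*3=12
  Job (p=5,w=5): C=8, w*C=5*8=40
  Job (p=6,w=3): C=14, w*C=3*14=42
  Job (p=8,w=4): C=22, w*C=4*22=88
  Job (p=10,w=4): C=32, w*C=4*32=128
  Job (p=10,w=1): C=42, w*C=1*42=42
Total weighted completion time = 352

352


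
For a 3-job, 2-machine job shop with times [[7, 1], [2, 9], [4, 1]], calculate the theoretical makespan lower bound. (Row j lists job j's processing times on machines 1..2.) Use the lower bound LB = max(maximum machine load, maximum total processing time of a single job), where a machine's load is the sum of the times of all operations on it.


Machine loads:
  Machine 1: 7 + 2 + 4 = 13
  Machine 2: 1 + 9 + 1 = 11
Max machine load = 13
Job totals:
  Job 1: 8
  Job 2: 11
  Job 3: 5
Max job total = 11
Lower bound = max(13, 11) = 13

13


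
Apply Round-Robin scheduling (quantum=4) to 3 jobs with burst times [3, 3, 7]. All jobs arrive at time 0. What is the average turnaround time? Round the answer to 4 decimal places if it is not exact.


Time quantum = 4
Execution trace:
  J1 runs 3 units, time = 3
  J2 runs 3 units, time = 6
  J3 runs 4 units, time = 10
  J3 runs 3 units, time = 13
Finish times: [3, 6, 13]
Average turnaround = 22/3 = 7.3333

7.3333


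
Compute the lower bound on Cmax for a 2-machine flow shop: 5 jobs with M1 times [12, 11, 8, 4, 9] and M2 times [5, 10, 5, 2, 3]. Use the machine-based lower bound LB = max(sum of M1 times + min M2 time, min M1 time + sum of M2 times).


LB1 = sum(M1 times) + min(M2 times) = 44 + 2 = 46
LB2 = min(M1 times) + sum(M2 times) = 4 + 25 = 29
Lower bound = max(LB1, LB2) = max(46, 29) = 46

46


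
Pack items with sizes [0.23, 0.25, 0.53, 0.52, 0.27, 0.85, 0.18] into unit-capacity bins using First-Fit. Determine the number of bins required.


Place items sequentially using First-Fit:
  Item 0.23 -> new Bin 1
  Item 0.25 -> Bin 1 (now 0.48)
  Item 0.53 -> new Bin 2
  Item 0.52 -> Bin 1 (now 1.0)
  Item 0.27 -> Bin 2 (now 0.8)
  Item 0.85 -> new Bin 3
  Item 0.18 -> Bin 2 (now 0.98)
Total bins used = 3

3


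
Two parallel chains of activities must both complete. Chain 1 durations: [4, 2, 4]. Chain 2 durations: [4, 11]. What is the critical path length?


Path A total = 4 + 2 + 4 = 10
Path B total = 4 + 11 = 15
Critical path = longest path = max(10, 15) = 15

15


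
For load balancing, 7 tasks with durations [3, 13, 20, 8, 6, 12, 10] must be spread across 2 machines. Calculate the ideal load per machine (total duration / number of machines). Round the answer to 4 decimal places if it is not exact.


Total processing time = 3 + 13 + 20 + 8 + 6 + 12 + 10 = 72
Number of machines = 2
Ideal balanced load = 72 / 2 = 36.0

36.0


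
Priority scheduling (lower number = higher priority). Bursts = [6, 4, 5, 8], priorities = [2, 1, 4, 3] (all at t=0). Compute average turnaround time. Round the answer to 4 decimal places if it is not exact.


Sort by priority (ascending = highest first):
Order: [(1, 4), (2, 6), (3, 8), (4, 5)]
Completion times:
  Priority 1, burst=4, C=4
  Priority 2, burst=6, C=10
  Priority 3, burst=8, C=18
  Priority 4, burst=5, C=23
Average turnaround = 55/4 = 13.75

13.75


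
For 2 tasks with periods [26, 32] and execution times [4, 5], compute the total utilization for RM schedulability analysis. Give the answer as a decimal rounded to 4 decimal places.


Compute individual utilizations (exact fractions):
  Task 1: C/T = 4/26 = 2/13 (approx. 0.1538)
  Task 2: C/T = 5/32 (approx. 0.1563)
Total utilization U = 2/13 + 5/32 = 129/416
Rounded to 4 decimal places: U = 0.3101
RM (Liu & Layland) bound for 2 tasks = 0.828427; compare with U = 129/416 (approx. 0.310096)
U <= bound, so schedulable by RM sufficient condition.

0.3101


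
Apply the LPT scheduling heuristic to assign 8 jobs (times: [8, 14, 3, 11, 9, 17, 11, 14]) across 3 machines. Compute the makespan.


Sort jobs in decreasing order (LPT): [17, 14, 14, 11, 11, 9, 8, 3]
Assign each job to the least loaded machine:
  Machine 1: jobs [17, 9], load = 26
  Machine 2: jobs [14, 11, 8], load = 33
  Machine 3: jobs [14, 11, 3], load = 28
Makespan = max load = 33

33


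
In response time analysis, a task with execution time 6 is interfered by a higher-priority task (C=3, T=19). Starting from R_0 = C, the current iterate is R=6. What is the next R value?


R_next = C + ceil(R_prev / T_hp) * C_hp
ceil(6 / 19) = ceil(0.3158) = 1
Interference = 1 * 3 = 3
R_next = 6 + 3 = 9

9


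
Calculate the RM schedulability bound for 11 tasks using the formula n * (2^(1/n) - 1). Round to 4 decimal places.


Compute 2^(1/11) = 1.0650410894
Subtract 1: 1.0650410894 - 1 = 0.0650410894
Multiply by n: 11 * 0.0650410894 = 0.7154519834
Round to 4 dp: 0.7155

0.7155


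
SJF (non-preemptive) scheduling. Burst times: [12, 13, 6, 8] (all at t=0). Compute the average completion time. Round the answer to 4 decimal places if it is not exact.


SJF order (ascending): [6, 8, 12, 13]
Completion times:
  Job 1: burst=6, C=6
  Job 2: burst=8, C=14
  Job 3: burst=12, C=26
  Job 4: burst=13, C=39
Average completion = 85/4 = 21.25

21.25


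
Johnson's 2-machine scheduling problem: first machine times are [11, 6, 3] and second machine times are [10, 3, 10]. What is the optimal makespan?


Apply Johnson's rule:
  Group 1 (a <= b): [(3, 3, 10)]
  Group 2 (a > b): [(1, 11, 10), (2, 6, 3)]
Optimal job order: [3, 1, 2]
Schedule:
  Job 3: M1 done at 3, M2 done at 13
  Job 1: M1 done at 14, M2 done at 24
  Job 2: M1 done at 20, M2 done at 27
Makespan = 27

27


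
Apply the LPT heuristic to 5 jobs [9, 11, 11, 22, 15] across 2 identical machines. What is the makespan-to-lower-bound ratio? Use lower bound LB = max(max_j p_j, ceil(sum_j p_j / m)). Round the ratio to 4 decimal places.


LPT order: [22, 15, 11, 11, 9]
Machine loads after assignment: [33, 35]
LPT makespan = 35
Lower bound = max(max_job, ceil(total/2)) = max(22, 34) = 34
Ratio = 35 / 34 = 1.0294

1.0294


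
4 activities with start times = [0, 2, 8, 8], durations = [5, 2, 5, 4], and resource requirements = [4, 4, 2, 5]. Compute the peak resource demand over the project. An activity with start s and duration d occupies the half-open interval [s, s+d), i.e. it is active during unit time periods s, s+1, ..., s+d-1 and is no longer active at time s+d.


Each activity i is active on [start_i, start_i + duration_i).
Compute total resource usage per time slot:
  t=0: active resources = [4], total = 4
  t=1: active resources = [4], total = 4
  t=2: active resources = [4, 4], total = 8
  t=3: active resources = [4, 4], total = 8
  t=4: active resources = [4], total = 4
  t=5: active resources = [], total = 0
  t=6: active resources = [], total = 0
  t=7: active resources = [], total = 0
  t=8: active resources = [2, 5], total = 7
  t=9: active resources = [2, 5], total = 7
  t=10: active resources = [2, 5], total = 7
  t=11: active resources = [2, 5], total = 7
  t=12: active resources = [2], total = 2
Peak resource demand = 8

8


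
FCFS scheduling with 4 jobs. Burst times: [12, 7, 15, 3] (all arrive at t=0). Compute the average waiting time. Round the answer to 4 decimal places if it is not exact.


FCFS order (as given): [12, 7, 15, 3]
Waiting times:
  Job 1: wait = 0
  Job 2: wait = 12
  Job 3: wait = 19
  Job 4: wait = 34
Sum of waiting times = 65
Average waiting time = 65/4 = 16.25

16.25


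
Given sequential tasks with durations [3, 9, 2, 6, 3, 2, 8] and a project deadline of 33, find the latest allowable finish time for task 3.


LF(activity 3) = deadline - sum of successor durations
Successors: activities 4 through 7 with durations [6, 3, 2, 8]
Sum of successor durations = 19
LF = 33 - 19 = 14

14


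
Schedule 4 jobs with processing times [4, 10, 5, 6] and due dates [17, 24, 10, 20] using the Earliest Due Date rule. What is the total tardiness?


Sort by due date (EDD order): [(5, 10), (4, 17), (6, 20), (10, 24)]
Compute completion times and tardiness:
  Job 1: p=5, d=10, C=5, tardiness=max(0,5-10)=0
  Job 2: p=4, d=17, C=9, tardiness=max(0,9-17)=0
  Job 3: p=6, d=20, C=15, tardiness=max(0,15-20)=0
  Job 4: p=10, d=24, C=25, tardiness=max(0,25-24)=1
Total tardiness = 1

1


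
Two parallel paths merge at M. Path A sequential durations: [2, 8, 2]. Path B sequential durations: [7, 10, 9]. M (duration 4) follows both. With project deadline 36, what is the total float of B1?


Forward pass: ES(B1) = sum of predecessors on chain B = 0
EF = ES + duration = 0 + 7 = 7
Backward pass: LF(M) = deadline = 36; LS(M) = 36 - 4 = 32
LF(B1) = LS(M) - sum(successors on chain B) = 32 - 19 = 13
LS = LF - duration = 13 - 7 = 6
Total float = LS - ES = 6 - 0 = 6

6


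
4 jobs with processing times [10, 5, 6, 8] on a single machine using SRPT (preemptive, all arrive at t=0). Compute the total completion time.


Since all jobs arrive at t=0, SRPT equals SPT ordering.
SPT order: [5, 6, 8, 10]
Completion times:
  Job 1: p=5, C=5
  Job 2: p=6, C=11
  Job 3: p=8, C=19
  Job 4: p=10, C=29
Total completion time = 5 + 11 + 19 + 29 = 64

64


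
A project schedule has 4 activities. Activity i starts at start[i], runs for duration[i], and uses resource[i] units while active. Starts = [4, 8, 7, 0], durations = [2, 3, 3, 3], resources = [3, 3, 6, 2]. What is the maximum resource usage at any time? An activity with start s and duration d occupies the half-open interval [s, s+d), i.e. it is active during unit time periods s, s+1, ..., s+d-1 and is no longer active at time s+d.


Each activity i is active on [start_i, start_i + duration_i).
Compute total resource usage per time slot:
  t=0: active resources = [2], total = 2
  t=1: active resources = [2], total = 2
  t=2: active resources = [2], total = 2
  t=3: active resources = [], total = 0
  t=4: active resources = [3], total = 3
  t=5: active resources = [3], total = 3
  t=6: active resources = [], total = 0
  t=7: active resources = [6], total = 6
  t=8: active resources = [3, 6], total = 9
  t=9: active resources = [3, 6], total = 9
  t=10: active resources = [3], total = 3
Peak resource demand = 9

9


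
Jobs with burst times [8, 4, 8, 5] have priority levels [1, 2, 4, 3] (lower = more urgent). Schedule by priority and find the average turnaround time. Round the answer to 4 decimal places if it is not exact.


Sort by priority (ascending = highest first):
Order: [(1, 8), (2, 4), (3, 5), (4, 8)]
Completion times:
  Priority 1, burst=8, C=8
  Priority 2, burst=4, C=12
  Priority 3, burst=5, C=17
  Priority 4, burst=8, C=25
Average turnaround = 62/4 = 15.5

15.5


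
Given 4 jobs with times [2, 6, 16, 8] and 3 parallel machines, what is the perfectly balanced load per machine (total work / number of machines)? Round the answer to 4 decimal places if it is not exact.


Total processing time = 2 + 6 + 16 + 8 = 32
Number of machines = 3
Ideal balanced load = 32 / 3 = 10.6667

10.6667


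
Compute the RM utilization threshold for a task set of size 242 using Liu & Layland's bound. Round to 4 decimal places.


Compute 2^(1/242) = 1.0028683504
Subtract 1: 1.0028683504 - 1 = 0.0028683504
Multiply by n: 242 * 0.0028683504 = 0.6941407968
Round to 4 dp: 0.6941

0.6941


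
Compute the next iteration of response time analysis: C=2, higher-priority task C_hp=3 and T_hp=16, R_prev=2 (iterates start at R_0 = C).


R_next = C + ceil(R_prev / T_hp) * C_hp
ceil(2 / 16) = ceil(0.125) = 1
Interference = 1 * 3 = 3
R_next = 2 + 3 = 5

5


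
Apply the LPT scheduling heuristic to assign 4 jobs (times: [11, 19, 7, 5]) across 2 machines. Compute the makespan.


Sort jobs in decreasing order (LPT): [19, 11, 7, 5]
Assign each job to the least loaded machine:
  Machine 1: jobs [19], load = 19
  Machine 2: jobs [11, 7, 5], load = 23
Makespan = max load = 23

23


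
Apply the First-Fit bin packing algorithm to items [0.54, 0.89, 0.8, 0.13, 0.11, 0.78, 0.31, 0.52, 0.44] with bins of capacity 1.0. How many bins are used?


Place items sequentially using First-Fit:
  Item 0.54 -> new Bin 1
  Item 0.89 -> new Bin 2
  Item 0.8 -> new Bin 3
  Item 0.13 -> Bin 1 (now 0.67)
  Item 0.11 -> Bin 1 (now 0.78)
  Item 0.78 -> new Bin 4
  Item 0.31 -> new Bin 5
  Item 0.52 -> Bin 5 (now 0.83)
  Item 0.44 -> new Bin 6
Total bins used = 6

6


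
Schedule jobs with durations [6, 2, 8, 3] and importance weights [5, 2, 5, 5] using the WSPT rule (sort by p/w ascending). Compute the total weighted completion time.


Compute p/w ratios and sort ascending (WSPT): [(3, 5), (2, 2), (6, 5), (8, 5)]
Compute weighted completion times:
  Job (p=3,w=5): C=3, w*C=5*3=15
  Job (p=2,w=2): C=5, w*C=2*5=10
  Job (p=6,w=5): C=11, w*C=5*11=55
  Job (p=8,w=5): C=19, w*C=5*19=95
Total weighted completion time = 175

175


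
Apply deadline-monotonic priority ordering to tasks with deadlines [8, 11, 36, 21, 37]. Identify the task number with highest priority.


Sort tasks by relative deadline (ascending):
  Task 1: deadline = 8
  Task 2: deadline = 11
  Task 4: deadline = 21
  Task 3: deadline = 36
  Task 5: deadline = 37
Priority order (highest first): [1, 2, 4, 3, 5]
Highest priority task = 1

1


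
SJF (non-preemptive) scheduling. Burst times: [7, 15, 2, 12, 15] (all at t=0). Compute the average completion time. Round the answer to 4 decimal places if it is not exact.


SJF order (ascending): [2, 7, 12, 15, 15]
Completion times:
  Job 1: burst=2, C=2
  Job 2: burst=7, C=9
  Job 3: burst=12, C=21
  Job 4: burst=15, C=36
  Job 5: burst=15, C=51
Average completion = 119/5 = 23.8

23.8


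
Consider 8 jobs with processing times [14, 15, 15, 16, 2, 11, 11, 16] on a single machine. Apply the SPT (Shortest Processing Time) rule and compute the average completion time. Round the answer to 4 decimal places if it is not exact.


Sort jobs by processing time (SPT order): [2, 11, 11, 14, 15, 15, 16, 16]
Compute completion times sequentially:
  Job 1: processing = 2, completes at 2
  Job 2: processing = 11, completes at 13
  Job 3: processing = 11, completes at 24
  Job 4: processing = 14, completes at 38
  Job 5: processing = 15, completes at 53
  Job 6: processing = 15, completes at 68
  Job 7: processing = 16, completes at 84
  Job 8: processing = 16, completes at 100
Sum of completion times = 382
Average completion time = 382/8 = 47.75

47.75


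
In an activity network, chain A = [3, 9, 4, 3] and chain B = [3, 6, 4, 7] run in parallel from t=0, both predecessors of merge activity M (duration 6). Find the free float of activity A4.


ES(A4) = sum of predecessors on chain A = 16
EF(A4) = ES + duration = 16 + 3 = 19
Successor of A4 is M. ES(M) = max(sum(A), sum(B)) = max(19, 20) = 20
Free float = ES(successor) - EF(current) = 20 - 19 = 1

1


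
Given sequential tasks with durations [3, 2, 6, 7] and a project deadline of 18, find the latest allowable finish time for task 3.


LF(activity 3) = deadline - sum of successor durations
Successors: activities 4 through 4 with durations [7]
Sum of successor durations = 7
LF = 18 - 7 = 11

11


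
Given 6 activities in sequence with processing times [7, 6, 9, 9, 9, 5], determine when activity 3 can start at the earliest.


Activity 3 starts after activities 1 through 2 complete.
Predecessor durations: [7, 6]
ES = 7 + 6 = 13

13


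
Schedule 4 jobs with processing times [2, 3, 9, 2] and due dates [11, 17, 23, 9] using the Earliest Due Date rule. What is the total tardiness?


Sort by due date (EDD order): [(2, 9), (2, 11), (3, 17), (9, 23)]
Compute completion times and tardiness:
  Job 1: p=2, d=9, C=2, tardiness=max(0,2-9)=0
  Job 2: p=2, d=11, C=4, tardiness=max(0,4-11)=0
  Job 3: p=3, d=17, C=7, tardiness=max(0,7-17)=0
  Job 4: p=9, d=23, C=16, tardiness=max(0,16-23)=0
Total tardiness = 0

0


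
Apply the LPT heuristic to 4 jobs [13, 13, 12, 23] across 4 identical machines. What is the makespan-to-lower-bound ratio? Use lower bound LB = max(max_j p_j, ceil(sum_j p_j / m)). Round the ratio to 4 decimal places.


LPT order: [23, 13, 13, 12]
Machine loads after assignment: [23, 13, 13, 12]
LPT makespan = 23
Lower bound = max(max_job, ceil(total/4)) = max(23, 16) = 23
Ratio = 23 / 23 = 1.0

1.0


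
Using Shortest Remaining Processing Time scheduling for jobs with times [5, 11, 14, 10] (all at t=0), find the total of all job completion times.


Since all jobs arrive at t=0, SRPT equals SPT ordering.
SPT order: [5, 10, 11, 14]
Completion times:
  Job 1: p=5, C=5
  Job 2: p=10, C=15
  Job 3: p=11, C=26
  Job 4: p=14, C=40
Total completion time = 5 + 15 + 26 + 40 = 86

86


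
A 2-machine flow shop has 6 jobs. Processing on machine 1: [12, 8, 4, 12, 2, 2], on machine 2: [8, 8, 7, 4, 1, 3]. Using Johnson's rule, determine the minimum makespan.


Apply Johnson's rule:
  Group 1 (a <= b): [(6, 2, 3), (3, 4, 7), (2, 8, 8)]
  Group 2 (a > b): [(1, 12, 8), (4, 12, 4), (5, 2, 1)]
Optimal job order: [6, 3, 2, 1, 4, 5]
Schedule:
  Job 6: M1 done at 2, M2 done at 5
  Job 3: M1 done at 6, M2 done at 13
  Job 2: M1 done at 14, M2 done at 22
  Job 1: M1 done at 26, M2 done at 34
  Job 4: M1 done at 38, M2 done at 42
  Job 5: M1 done at 40, M2 done at 43
Makespan = 43

43


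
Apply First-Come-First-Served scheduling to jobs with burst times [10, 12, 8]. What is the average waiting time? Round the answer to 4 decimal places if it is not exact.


FCFS order (as given): [10, 12, 8]
Waiting times:
  Job 1: wait = 0
  Job 2: wait = 10
  Job 3: wait = 22
Sum of waiting times = 32
Average waiting time = 32/3 = 10.6667

10.6667


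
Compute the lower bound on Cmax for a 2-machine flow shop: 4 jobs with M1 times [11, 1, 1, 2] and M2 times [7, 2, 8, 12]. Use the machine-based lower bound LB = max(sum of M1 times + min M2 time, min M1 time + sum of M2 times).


LB1 = sum(M1 times) + min(M2 times) = 15 + 2 = 17
LB2 = min(M1 times) + sum(M2 times) = 1 + 29 = 30
Lower bound = max(LB1, LB2) = max(17, 30) = 30

30


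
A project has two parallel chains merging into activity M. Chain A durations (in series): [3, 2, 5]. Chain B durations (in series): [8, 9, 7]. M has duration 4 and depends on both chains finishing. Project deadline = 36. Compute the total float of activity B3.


Forward pass: ES(B3) = sum of predecessors on chain B = 17
EF = ES + duration = 17 + 7 = 24
Backward pass: LF(M) = deadline = 36; LS(M) = 36 - 4 = 32
LF(B3) = LS(M) - sum(successors on chain B) = 32 - 0 = 32
LS = LF - duration = 32 - 7 = 25
Total float = LS - ES = 25 - 17 = 8

8


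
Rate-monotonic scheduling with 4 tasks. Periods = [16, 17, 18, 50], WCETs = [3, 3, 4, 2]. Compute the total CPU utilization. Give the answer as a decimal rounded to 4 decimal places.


Compute individual utilizations (exact fractions):
  Task 1: C/T = 3/16 (approx. 0.1875)
  Task 2: C/T = 3/17 (approx. 0.1765)
  Task 3: C/T = 4/18 = 2/9 (approx. 0.2222)
  Task 4: C/T = 2/50 = 1/25 (approx. 0.04)
Total utilization U = 3/16 + 3/17 + 2/9 + 1/25 = 38323/61200
Rounded to 4 decimal places: U = 0.6262
RM (Liu & Layland) bound for 4 tasks = 0.756828; compare with U = 38323/61200 (approx. 0.626193)
U <= bound, so schedulable by RM sufficient condition.

0.6262


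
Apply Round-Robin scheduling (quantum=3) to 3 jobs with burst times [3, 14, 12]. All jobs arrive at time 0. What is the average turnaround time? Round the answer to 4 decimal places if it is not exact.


Time quantum = 3
Execution trace:
  J1 runs 3 units, time = 3
  J2 runs 3 units, time = 6
  J3 runs 3 units, time = 9
  J2 runs 3 units, time = 12
  J3 runs 3 units, time = 15
  J2 runs 3 units, time = 18
  J3 runs 3 units, time = 21
  J2 runs 3 units, time = 24
  J3 runs 3 units, time = 27
  J2 runs 2 units, time = 29
Finish times: [3, 29, 27]
Average turnaround = 59/3 = 19.6667

19.6667


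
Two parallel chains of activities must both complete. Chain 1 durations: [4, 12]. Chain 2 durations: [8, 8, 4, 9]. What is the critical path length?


Path A total = 4 + 12 = 16
Path B total = 8 + 8 + 4 + 9 = 29
Critical path = longest path = max(16, 29) = 29

29


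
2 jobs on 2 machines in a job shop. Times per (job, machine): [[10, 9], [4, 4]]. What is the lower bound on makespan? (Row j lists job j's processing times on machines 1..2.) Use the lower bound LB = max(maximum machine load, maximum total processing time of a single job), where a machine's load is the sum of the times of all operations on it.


Machine loads:
  Machine 1: 10 + 4 = 14
  Machine 2: 9 + 4 = 13
Max machine load = 14
Job totals:
  Job 1: 19
  Job 2: 8
Max job total = 19
Lower bound = max(14, 19) = 19

19


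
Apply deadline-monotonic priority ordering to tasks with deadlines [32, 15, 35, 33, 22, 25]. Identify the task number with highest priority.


Sort tasks by relative deadline (ascending):
  Task 2: deadline = 15
  Task 5: deadline = 22
  Task 6: deadline = 25
  Task 1: deadline = 32
  Task 4: deadline = 33
  Task 3: deadline = 35
Priority order (highest first): [2, 5, 6, 1, 4, 3]
Highest priority task = 2

2


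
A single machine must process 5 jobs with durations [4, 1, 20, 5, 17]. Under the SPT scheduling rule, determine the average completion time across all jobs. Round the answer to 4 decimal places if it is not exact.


Sort jobs by processing time (SPT order): [1, 4, 5, 17, 20]
Compute completion times sequentially:
  Job 1: processing = 1, completes at 1
  Job 2: processing = 4, completes at 5
  Job 3: processing = 5, completes at 10
  Job 4: processing = 17, completes at 27
  Job 5: processing = 20, completes at 47
Sum of completion times = 90
Average completion time = 90/5 = 18.0

18.0


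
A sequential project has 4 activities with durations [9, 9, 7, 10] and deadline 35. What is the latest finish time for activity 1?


LF(activity 1) = deadline - sum of successor durations
Successors: activities 2 through 4 with durations [9, 7, 10]
Sum of successor durations = 26
LF = 35 - 26 = 9

9


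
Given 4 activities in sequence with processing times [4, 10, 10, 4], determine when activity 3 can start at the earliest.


Activity 3 starts after activities 1 through 2 complete.
Predecessor durations: [4, 10]
ES = 4 + 10 = 14

14


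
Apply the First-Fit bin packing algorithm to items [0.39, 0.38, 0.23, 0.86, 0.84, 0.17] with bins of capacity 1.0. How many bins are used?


Place items sequentially using First-Fit:
  Item 0.39 -> new Bin 1
  Item 0.38 -> Bin 1 (now 0.77)
  Item 0.23 -> Bin 1 (now 1.0)
  Item 0.86 -> new Bin 2
  Item 0.84 -> new Bin 3
  Item 0.17 -> new Bin 4
Total bins used = 4

4


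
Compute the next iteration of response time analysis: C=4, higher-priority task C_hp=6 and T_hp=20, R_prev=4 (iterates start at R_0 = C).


R_next = C + ceil(R_prev / T_hp) * C_hp
ceil(4 / 20) = ceil(0.2) = 1
Interference = 1 * 6 = 6
R_next = 4 + 6 = 10

10


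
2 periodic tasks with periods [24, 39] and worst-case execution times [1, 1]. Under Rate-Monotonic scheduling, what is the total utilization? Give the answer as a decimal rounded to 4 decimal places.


Compute individual utilizations (exact fractions):
  Task 1: C/T = 1/24 (approx. 0.0417)
  Task 2: C/T = 1/39 (approx. 0.0256)
Total utilization U = 1/24 + 1/39 = 7/104
Rounded to 4 decimal places: U = 0.0673
RM (Liu & Layland) bound for 2 tasks = 0.828427; compare with U = 7/104 (approx. 0.067308)
U <= bound, so schedulable by RM sufficient condition.

0.0673


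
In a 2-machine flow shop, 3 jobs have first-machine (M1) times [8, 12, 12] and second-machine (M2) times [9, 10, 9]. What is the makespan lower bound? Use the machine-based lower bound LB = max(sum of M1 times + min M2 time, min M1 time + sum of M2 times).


LB1 = sum(M1 times) + min(M2 times) = 32 + 9 = 41
LB2 = min(M1 times) + sum(M2 times) = 8 + 28 = 36
Lower bound = max(LB1, LB2) = max(41, 36) = 41

41


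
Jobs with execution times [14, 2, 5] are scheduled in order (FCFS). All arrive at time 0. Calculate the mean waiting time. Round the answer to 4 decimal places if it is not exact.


FCFS order (as given): [14, 2, 5]
Waiting times:
  Job 1: wait = 0
  Job 2: wait = 14
  Job 3: wait = 16
Sum of waiting times = 30
Average waiting time = 30/3 = 10.0

10.0


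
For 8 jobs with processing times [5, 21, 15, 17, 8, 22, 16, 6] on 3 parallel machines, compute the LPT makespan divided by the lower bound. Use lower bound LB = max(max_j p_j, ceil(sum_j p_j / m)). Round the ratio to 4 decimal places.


LPT order: [22, 21, 17, 16, 15, 8, 6, 5]
Machine loads after assignment: [36, 36, 38]
LPT makespan = 38
Lower bound = max(max_job, ceil(total/3)) = max(22, 37) = 37
Ratio = 38 / 37 = 1.027

1.027


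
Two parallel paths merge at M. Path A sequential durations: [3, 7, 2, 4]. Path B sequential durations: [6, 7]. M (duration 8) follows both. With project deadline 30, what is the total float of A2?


Forward pass: ES(A2) = sum of predecessors on chain A = 3
EF = ES + duration = 3 + 7 = 10
Backward pass: LF(M) = deadline = 30; LS(M) = 30 - 8 = 22
LF(A2) = LS(M) - sum(successors on chain A) = 22 - 6 = 16
LS = LF - duration = 16 - 7 = 9
Total float = LS - ES = 9 - 3 = 6

6


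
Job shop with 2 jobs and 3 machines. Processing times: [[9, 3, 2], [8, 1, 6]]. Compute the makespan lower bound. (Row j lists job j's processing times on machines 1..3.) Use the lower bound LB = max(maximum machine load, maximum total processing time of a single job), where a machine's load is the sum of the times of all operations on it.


Machine loads:
  Machine 1: 9 + 8 = 17
  Machine 2: 3 + 1 = 4
  Machine 3: 2 + 6 = 8
Max machine load = 17
Job totals:
  Job 1: 14
  Job 2: 15
Max job total = 15
Lower bound = max(17, 15) = 17

17


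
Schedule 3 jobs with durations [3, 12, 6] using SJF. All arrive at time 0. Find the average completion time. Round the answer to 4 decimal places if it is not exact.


SJF order (ascending): [3, 6, 12]
Completion times:
  Job 1: burst=3, C=3
  Job 2: burst=6, C=9
  Job 3: burst=12, C=21
Average completion = 33/3 = 11.0

11.0


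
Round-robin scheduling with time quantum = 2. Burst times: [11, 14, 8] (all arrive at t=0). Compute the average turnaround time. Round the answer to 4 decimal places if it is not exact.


Time quantum = 2
Execution trace:
  J1 runs 2 units, time = 2
  J2 runs 2 units, time = 4
  J3 runs 2 units, time = 6
  J1 runs 2 units, time = 8
  J2 runs 2 units, time = 10
  J3 runs 2 units, time = 12
  J1 runs 2 units, time = 14
  J2 runs 2 units, time = 16
  J3 runs 2 units, time = 18
  J1 runs 2 units, time = 20
  J2 runs 2 units, time = 22
  J3 runs 2 units, time = 24
  J1 runs 2 units, time = 26
  J2 runs 2 units, time = 28
  J1 runs 1 units, time = 29
  J2 runs 2 units, time = 31
  J2 runs 2 units, time = 33
Finish times: [29, 33, 24]
Average turnaround = 86/3 = 28.6667

28.6667


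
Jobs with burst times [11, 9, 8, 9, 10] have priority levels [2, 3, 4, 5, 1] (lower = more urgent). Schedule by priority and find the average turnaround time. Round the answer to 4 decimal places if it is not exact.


Sort by priority (ascending = highest first):
Order: [(1, 10), (2, 11), (3, 9), (4, 8), (5, 9)]
Completion times:
  Priority 1, burst=10, C=10
  Priority 2, burst=11, C=21
  Priority 3, burst=9, C=30
  Priority 4, burst=8, C=38
  Priority 5, burst=9, C=47
Average turnaround = 146/5 = 29.2

29.2
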